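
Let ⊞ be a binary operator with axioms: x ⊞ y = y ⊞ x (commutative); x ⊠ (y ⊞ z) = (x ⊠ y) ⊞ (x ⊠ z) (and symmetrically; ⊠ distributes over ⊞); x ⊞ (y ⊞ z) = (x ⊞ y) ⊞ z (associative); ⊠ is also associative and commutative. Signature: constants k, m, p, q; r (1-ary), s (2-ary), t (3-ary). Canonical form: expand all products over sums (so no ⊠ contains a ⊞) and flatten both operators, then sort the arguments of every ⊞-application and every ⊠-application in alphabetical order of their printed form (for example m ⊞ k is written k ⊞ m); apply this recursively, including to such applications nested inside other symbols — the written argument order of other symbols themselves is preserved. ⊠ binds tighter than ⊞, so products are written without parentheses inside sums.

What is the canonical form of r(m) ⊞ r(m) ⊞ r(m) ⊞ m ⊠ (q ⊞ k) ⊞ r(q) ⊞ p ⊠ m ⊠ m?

Answer: k ⊠ m ⊞ m ⊠ m ⊠ p ⊞ m ⊠ q ⊞ r(m) ⊞ r(m) ⊞ r(m) ⊞ r(q)

Derivation:
Expand:  r(m) ⊞ r(m) ⊞ r(m) ⊞ m ⊠ q ⊞ k ⊠ m ⊞ r(q) ⊞ m ⊠ m ⊠ p
Sort:  k ⊠ m ⊞ m ⊠ m ⊠ p ⊞ m ⊠ q ⊞ r(m) ⊞ r(m) ⊞ r(m) ⊞ r(q)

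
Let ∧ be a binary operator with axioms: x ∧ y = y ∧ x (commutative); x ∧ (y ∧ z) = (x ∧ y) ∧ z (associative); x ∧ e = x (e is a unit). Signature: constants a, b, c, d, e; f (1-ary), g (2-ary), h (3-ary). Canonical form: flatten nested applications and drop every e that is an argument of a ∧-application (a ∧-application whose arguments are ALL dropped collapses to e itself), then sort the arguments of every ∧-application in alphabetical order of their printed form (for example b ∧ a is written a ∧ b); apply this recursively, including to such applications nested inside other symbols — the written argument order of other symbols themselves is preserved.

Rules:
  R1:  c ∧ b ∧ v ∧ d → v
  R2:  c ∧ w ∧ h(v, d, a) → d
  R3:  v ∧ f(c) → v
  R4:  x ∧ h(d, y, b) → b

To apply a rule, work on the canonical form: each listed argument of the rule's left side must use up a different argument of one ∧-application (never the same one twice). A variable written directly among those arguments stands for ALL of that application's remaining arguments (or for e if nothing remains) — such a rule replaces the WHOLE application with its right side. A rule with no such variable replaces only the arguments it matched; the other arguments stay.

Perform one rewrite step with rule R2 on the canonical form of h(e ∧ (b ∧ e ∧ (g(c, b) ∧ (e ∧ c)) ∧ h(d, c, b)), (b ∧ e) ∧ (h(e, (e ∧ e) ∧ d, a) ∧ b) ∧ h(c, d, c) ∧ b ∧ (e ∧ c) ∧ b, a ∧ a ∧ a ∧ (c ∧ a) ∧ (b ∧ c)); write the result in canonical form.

Answer: h(b ∧ c ∧ g(c, b) ∧ h(d, c, b), d, a ∧ a ∧ a ∧ a ∧ b ∧ c ∧ c)

Derivation:
Canonical form:  h(b ∧ c ∧ g(c, b) ∧ h(d, c, b), b ∧ b ∧ b ∧ b ∧ c ∧ h(c, d, c) ∧ h(e, d, a), a ∧ a ∧ a ∧ a ∧ b ∧ c ∧ c)
Match R2:  consume c, h(e, d, a);  v := e, w := b ∧ b ∧ b ∧ b ∧ h(c, d, c)
The extension variable absorbs all remaining arguments, so the whole application is rewritten.
Giving:  h(b ∧ c ∧ g(c, b) ∧ h(d, c, b), d, a ∧ a ∧ a ∧ a ∧ b ∧ c ∧ c)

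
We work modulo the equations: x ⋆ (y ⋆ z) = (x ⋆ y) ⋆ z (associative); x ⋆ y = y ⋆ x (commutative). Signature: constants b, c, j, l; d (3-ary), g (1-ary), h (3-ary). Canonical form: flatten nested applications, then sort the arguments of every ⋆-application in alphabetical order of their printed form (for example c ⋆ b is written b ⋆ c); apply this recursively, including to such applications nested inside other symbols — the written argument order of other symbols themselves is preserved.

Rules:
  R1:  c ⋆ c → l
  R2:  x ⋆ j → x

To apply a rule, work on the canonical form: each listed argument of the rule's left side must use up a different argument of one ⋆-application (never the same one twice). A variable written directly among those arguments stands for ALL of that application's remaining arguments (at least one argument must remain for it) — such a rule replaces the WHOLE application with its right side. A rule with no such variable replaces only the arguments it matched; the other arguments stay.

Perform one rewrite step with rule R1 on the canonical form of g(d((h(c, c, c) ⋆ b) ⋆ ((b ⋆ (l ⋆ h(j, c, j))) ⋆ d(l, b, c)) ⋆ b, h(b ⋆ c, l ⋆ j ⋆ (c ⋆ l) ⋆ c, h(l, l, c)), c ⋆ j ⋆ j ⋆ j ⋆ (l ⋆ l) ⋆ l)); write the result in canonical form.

Answer: g(d(b ⋆ b ⋆ b ⋆ d(l, b, c) ⋆ h(c, c, c) ⋆ h(j, c, j) ⋆ l, h(b ⋆ c, j ⋆ l ⋆ l ⋆ l, h(l, l, c)), c ⋆ j ⋆ j ⋆ j ⋆ l ⋆ l ⋆ l))

Derivation:
Canonical form:  g(d(b ⋆ b ⋆ b ⋆ d(l, b, c) ⋆ h(c, c, c) ⋆ h(j, c, j) ⋆ l, h(b ⋆ c, c ⋆ c ⋆ j ⋆ l ⋆ l, h(l, l, c)), c ⋆ j ⋆ j ⋆ j ⋆ l ⋆ l ⋆ l))
Apply R1:  consuming c, c
Result:  g(d(b ⋆ b ⋆ b ⋆ d(l, b, c) ⋆ h(c, c, c) ⋆ h(j, c, j) ⋆ l, h(b ⋆ c, j ⋆ l ⋆ l ⋆ l, h(l, l, c)), c ⋆ j ⋆ j ⋆ j ⋆ l ⋆ l ⋆ l))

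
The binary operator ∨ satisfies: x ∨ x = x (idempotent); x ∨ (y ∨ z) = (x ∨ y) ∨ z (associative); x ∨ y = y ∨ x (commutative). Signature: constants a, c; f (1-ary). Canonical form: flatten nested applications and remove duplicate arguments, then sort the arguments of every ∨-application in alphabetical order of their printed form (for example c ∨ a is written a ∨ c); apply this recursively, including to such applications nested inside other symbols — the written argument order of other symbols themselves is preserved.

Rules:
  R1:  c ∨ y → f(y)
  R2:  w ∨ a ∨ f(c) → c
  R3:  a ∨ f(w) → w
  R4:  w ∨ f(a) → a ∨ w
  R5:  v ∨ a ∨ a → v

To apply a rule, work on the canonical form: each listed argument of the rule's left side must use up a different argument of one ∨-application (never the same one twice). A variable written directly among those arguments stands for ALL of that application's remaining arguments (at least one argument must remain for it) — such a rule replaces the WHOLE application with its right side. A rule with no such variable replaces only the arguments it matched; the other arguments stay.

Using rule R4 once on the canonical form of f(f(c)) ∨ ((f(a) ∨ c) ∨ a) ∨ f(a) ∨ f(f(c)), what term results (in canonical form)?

Canonical form:  a ∨ c ∨ f(a) ∨ f(f(c))
R4 matches:  uses f(a);  w := a ∨ c ∨ f(f(c))
The extension variable absorbs all remaining arguments, so the whole application is rewritten.
New term:  a ∨ c ∨ f(f(c))

Answer: a ∨ c ∨ f(f(c))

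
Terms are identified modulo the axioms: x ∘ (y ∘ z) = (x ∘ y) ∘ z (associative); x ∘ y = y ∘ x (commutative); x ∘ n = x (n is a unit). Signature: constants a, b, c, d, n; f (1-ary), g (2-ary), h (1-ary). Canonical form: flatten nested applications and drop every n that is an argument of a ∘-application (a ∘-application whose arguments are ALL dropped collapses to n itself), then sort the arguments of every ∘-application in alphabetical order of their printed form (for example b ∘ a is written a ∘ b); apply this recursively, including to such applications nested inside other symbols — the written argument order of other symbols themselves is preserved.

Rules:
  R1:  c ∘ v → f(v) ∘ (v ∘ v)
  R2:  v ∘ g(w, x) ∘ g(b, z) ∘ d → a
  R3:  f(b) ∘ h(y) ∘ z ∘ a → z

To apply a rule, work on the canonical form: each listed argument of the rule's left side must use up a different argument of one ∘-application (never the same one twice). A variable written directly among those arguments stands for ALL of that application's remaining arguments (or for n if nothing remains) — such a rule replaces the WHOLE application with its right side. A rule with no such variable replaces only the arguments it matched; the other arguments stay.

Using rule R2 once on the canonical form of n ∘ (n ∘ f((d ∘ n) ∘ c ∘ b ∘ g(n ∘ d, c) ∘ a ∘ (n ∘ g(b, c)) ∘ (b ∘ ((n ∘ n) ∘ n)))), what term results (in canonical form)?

Answer: f(a)

Derivation:
Canonical form:  f(a ∘ b ∘ b ∘ c ∘ d ∘ g(b, c) ∘ g(d, c))
Match R2:  consume d, g(b, c), g(d, c);  v := a ∘ b ∘ b ∘ c, w := d, x := c, z := c
The variable takes the whole remainder — replace the entire application.
Result:  f(a)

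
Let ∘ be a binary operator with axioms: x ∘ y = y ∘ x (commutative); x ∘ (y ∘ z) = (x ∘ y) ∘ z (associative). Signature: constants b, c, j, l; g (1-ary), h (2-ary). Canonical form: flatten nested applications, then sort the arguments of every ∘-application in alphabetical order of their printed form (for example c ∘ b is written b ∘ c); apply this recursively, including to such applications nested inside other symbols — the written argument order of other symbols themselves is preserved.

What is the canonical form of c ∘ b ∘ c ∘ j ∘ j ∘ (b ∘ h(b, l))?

Answer: b ∘ b ∘ c ∘ c ∘ h(b, l) ∘ j ∘ j

Derivation:
Un-nest:  c ∘ b ∘ c ∘ j ∘ j ∘ b ∘ h(b, l)
Sort arguments:  b ∘ b ∘ c ∘ c ∘ h(b, l) ∘ j ∘ j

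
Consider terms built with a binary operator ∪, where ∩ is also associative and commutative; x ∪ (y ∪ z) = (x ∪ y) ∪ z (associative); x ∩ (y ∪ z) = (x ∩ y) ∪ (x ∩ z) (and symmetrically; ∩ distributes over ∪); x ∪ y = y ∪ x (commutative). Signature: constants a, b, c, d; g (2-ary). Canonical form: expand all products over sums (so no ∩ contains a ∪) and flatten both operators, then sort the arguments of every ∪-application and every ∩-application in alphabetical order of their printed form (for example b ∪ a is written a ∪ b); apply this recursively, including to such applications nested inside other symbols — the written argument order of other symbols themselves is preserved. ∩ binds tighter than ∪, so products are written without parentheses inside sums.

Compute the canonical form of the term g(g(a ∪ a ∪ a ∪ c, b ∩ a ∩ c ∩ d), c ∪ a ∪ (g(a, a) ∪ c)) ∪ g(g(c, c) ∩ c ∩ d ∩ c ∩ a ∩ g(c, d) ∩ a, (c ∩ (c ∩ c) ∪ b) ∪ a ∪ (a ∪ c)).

Un-nest:  g(g(a ∪ a ∪ a ∪ c, a ∩ b ∩ c ∩ d), a ∪ c ∪ c ∪ g(a, a)) ∪ g(a ∩ a ∩ c ∩ c ∩ d ∩ g(c, c) ∩ g(c, d), a ∪ a ∪ b ∪ c ∪ c ∩ c ∩ c)
Sort:  g(a ∩ a ∩ c ∩ c ∩ d ∩ g(c, c) ∩ g(c, d), a ∪ a ∪ b ∪ c ∪ c ∩ c ∩ c) ∪ g(g(a ∪ a ∪ a ∪ c, a ∩ b ∩ c ∩ d), a ∪ c ∪ c ∪ g(a, a))

Answer: g(a ∩ a ∩ c ∩ c ∩ d ∩ g(c, c) ∩ g(c, d), a ∪ a ∪ b ∪ c ∪ c ∩ c ∩ c) ∪ g(g(a ∪ a ∪ a ∪ c, a ∩ b ∩ c ∩ d), a ∪ c ∪ c ∪ g(a, a))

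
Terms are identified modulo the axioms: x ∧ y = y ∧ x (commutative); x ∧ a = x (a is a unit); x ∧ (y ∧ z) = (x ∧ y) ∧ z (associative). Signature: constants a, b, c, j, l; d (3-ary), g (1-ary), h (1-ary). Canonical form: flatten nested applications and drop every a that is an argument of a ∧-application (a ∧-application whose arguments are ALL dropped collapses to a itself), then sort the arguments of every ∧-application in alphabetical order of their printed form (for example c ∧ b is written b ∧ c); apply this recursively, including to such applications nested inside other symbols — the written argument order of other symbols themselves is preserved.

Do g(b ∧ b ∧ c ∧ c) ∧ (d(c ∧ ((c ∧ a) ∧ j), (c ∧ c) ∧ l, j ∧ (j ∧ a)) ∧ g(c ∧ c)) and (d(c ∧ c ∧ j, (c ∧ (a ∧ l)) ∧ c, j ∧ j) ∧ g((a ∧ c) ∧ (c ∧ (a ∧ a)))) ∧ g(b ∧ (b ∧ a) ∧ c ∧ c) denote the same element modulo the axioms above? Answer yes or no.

Answer: yes — both canonical forms are d(c ∧ c ∧ j, c ∧ c ∧ l, j ∧ j) ∧ g(b ∧ b ∧ c ∧ c) ∧ g(c ∧ c)

Derivation:
Left:  g(b ∧ b ∧ c ∧ c) ∧ (d(c ∧ ((c ∧ a) ∧ j), (c ∧ c) ∧ l, j ∧ (j ∧ a)) ∧ g(c ∧ c))
  Un-nest:  g(b ∧ b ∧ c ∧ c) ∧ d(c ∧ ((c ∧ a) ∧ j), (c ∧ c) ∧ l, j ∧ (j ∧ a)) ∧ g(c ∧ c)
  Inside:  d(c ∧ ((c ∧ a) ∧ j), (c ∧ c) ∧ l, j ∧ (j ∧ a))  →  d(c ∧ c ∧ j, c ∧ c ∧ l, j ∧ j)
  Sort arguments:  d(c ∧ c ∧ j, c ∧ c ∧ l, j ∧ j) ∧ g(b ∧ b ∧ c ∧ c) ∧ g(c ∧ c)
Right:  (d(c ∧ c ∧ j, (c ∧ (a ∧ l)) ∧ c, j ∧ j) ∧ g((a ∧ c) ∧ (c ∧ (a ∧ a)))) ∧ g(b ∧ (b ∧ a) ∧ c ∧ c)
  Merge nested applications:  d(c ∧ c ∧ j, (c ∧ (a ∧ l)) ∧ c, j ∧ j) ∧ g((a ∧ c) ∧ (c ∧ (a ∧ a))) ∧ g(b ∧ (b ∧ a) ∧ c ∧ c)
  Simplify inside:  d(c ∧ c ∧ j, (c ∧ (a ∧ l)) ∧ c, j ∧ j)  →  d(c ∧ c ∧ j, c ∧ c ∧ l, j ∧ j)
  Simplify inside:  g((a ∧ c) ∧ (c ∧ (a ∧ a)))  →  g(c ∧ c)
  Simplify inside:  g(b ∧ (b ∧ a) ∧ c ∧ c)  →  g(b ∧ b ∧ c ∧ c)
  Sort arguments:  d(c ∧ c ∧ j, c ∧ c ∧ l, j ∧ j) ∧ g(b ∧ b ∧ c ∧ c) ∧ g(c ∧ c)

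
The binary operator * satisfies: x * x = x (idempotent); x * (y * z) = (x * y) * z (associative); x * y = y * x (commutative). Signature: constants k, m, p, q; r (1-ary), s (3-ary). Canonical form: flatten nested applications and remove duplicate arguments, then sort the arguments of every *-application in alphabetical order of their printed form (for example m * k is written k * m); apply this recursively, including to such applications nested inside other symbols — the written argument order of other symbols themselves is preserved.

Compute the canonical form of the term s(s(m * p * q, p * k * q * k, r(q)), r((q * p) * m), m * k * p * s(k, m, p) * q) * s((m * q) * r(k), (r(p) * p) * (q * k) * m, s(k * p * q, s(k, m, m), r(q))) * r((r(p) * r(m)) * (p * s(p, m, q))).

Inside:  s(s(m * p * q, p * k * q * k, r(q)), r((q * p) * m), m * k * p * s(k, m, p) * q)  →  s(s(m * p * q, k * p * q, r(q)), r(m * p * q), k * m * p * q * s(k, m, p))
Simplify inside:  s((m * q) * r(k), (r(p) * p) * (q * k) * m, s(k * p * q, s(k, m, m), r(q)))  →  s(m * q * r(k), k * m * p * q * r(p), s(k * p * q, s(k, m, m), r(q)))
Inside:  r((r(p) * r(m)) * (p * s(p, m, q)))  →  r(p * r(m) * r(p) * s(p, m, q))
Sort:  r(p * r(m) * r(p) * s(p, m, q)) * s(m * q * r(k), k * m * p * q * r(p), s(k * p * q, s(k, m, m), r(q))) * s(s(m * p * q, k * p * q, r(q)), r(m * p * q), k * m * p * q * s(k, m, p))

Answer: r(p * r(m) * r(p) * s(p, m, q)) * s(m * q * r(k), k * m * p * q * r(p), s(k * p * q, s(k, m, m), r(q))) * s(s(m * p * q, k * p * q, r(q)), r(m * p * q), k * m * p * q * s(k, m, p))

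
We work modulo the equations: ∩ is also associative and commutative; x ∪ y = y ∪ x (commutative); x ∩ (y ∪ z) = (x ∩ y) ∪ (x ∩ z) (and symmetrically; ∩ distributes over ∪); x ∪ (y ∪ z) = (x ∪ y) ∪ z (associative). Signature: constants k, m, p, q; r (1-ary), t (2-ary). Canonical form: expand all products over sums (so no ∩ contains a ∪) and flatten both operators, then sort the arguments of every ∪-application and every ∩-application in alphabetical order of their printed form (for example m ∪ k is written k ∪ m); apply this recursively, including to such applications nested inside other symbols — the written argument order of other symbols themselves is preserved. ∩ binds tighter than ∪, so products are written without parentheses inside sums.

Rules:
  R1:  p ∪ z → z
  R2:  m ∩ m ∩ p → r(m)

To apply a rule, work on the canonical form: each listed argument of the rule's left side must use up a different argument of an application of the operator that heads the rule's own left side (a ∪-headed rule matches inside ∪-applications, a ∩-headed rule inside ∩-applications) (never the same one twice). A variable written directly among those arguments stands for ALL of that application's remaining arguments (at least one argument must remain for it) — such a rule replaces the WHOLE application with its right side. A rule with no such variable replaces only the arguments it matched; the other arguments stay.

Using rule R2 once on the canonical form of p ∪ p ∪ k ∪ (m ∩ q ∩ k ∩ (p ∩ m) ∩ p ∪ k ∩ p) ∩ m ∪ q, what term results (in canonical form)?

Canonical form:  k ∪ k ∩ m ∩ m ∩ m ∩ p ∩ p ∩ q ∪ k ∩ m ∩ p ∪ p ∪ p ∪ q
Match R2:  consume m, m, p
Giving:  k ∪ k ∩ m ∩ p ∪ k ∩ m ∩ p ∩ q ∩ r(m) ∪ p ∪ p ∪ q

Answer: k ∪ k ∩ m ∩ p ∪ k ∩ m ∩ p ∩ q ∩ r(m) ∪ p ∪ p ∪ q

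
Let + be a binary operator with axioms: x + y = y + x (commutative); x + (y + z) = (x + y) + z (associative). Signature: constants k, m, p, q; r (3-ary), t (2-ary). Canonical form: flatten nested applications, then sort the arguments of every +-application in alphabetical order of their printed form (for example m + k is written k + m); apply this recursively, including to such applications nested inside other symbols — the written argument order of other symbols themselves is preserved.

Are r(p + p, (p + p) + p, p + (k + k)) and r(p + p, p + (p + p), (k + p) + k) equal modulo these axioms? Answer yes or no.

Left:  r(p + p, (p + p) + p, p + (k + k))
  Focus inside:  p + (k + k)
  Merge nested applications:  p + k + k
  Sort:  k + k + p
  Reassemble:  r(p + p, p + p + p, k + k + p)
Right:  r(p + p, p + (p + p), (k + p) + k)
  Descend into:  (k + p) + k
  Un-nest:  k + p + k
  Order the arguments:  k + k + p
  Reassemble:  r(p + p, p + p + p, k + k + p)

Answer: yes — both canonical forms are r(p + p, p + p + p, k + k + p)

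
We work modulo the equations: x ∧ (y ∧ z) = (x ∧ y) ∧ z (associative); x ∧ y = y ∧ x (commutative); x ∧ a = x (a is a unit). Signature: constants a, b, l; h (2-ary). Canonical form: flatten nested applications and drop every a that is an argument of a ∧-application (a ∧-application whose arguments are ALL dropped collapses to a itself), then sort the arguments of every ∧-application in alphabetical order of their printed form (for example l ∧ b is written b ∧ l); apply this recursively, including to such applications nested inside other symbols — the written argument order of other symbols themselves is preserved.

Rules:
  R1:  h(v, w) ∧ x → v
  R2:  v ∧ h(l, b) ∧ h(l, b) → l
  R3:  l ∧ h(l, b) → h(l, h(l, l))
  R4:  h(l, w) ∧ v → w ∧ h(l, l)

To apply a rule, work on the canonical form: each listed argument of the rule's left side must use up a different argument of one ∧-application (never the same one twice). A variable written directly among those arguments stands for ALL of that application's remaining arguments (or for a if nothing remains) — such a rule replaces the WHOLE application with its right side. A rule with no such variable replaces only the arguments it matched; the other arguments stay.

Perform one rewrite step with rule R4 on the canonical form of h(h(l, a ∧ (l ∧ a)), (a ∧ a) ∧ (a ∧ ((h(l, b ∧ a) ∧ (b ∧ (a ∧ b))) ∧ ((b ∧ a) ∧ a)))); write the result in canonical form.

Answer: h(h(l, l), b ∧ h(l, l))

Derivation:
Canonical form:  h(h(l, l), b ∧ b ∧ b ∧ h(l, b))
R4 matches:  uses h(l, b);  v := b ∧ b ∧ b, w := b
Every leftover argument binds to the variable; the entire application is replaced.
Result:  h(h(l, l), b ∧ h(l, l))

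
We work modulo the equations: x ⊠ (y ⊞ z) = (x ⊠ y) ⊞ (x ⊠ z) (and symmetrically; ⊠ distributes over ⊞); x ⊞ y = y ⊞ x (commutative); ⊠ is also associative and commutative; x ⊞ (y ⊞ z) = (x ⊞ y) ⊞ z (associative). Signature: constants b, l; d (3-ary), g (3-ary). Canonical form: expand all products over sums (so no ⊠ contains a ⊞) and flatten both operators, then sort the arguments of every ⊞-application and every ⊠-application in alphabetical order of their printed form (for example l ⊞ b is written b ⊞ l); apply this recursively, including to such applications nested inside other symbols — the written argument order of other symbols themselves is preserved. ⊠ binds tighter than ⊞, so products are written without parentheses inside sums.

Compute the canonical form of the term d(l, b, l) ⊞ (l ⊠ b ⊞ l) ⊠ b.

Distribute:  d(l, b, l) ⊞ b ⊠ b ⊠ l ⊞ b ⊠ l
Order the arguments:  b ⊠ b ⊠ l ⊞ b ⊠ l ⊞ d(l, b, l)

Answer: b ⊠ b ⊠ l ⊞ b ⊠ l ⊞ d(l, b, l)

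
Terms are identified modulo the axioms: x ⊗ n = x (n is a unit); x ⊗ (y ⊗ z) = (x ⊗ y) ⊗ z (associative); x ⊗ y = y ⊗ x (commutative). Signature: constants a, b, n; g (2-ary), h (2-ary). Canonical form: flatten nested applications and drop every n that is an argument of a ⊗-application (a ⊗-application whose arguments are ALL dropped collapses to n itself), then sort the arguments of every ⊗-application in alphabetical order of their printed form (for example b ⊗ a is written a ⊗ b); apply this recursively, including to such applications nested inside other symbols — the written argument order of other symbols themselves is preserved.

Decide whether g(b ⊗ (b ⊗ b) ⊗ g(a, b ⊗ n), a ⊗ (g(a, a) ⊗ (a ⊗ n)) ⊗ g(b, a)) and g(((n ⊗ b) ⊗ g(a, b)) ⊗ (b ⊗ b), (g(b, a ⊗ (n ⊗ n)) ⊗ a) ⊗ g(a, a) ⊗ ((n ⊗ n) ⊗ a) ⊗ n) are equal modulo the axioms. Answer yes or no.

Left:  g(b ⊗ (b ⊗ b) ⊗ g(a, b ⊗ n), a ⊗ (g(a, a) ⊗ (a ⊗ n)) ⊗ g(b, a))
  Focus inside:  a ⊗ (g(a, a) ⊗ (a ⊗ n)) ⊗ g(b, a)
  Flatten:  a ⊗ g(a, a) ⊗ a ⊗ n ⊗ g(b, a)
  Units out:  drop n
  Order the arguments:  a ⊗ a ⊗ g(a, a) ⊗ g(b, a)
  Reassemble:  g(b ⊗ b ⊗ b ⊗ g(a, b), a ⊗ a ⊗ g(a, a) ⊗ g(b, a))
Right:  g(((n ⊗ b) ⊗ g(a, b)) ⊗ (b ⊗ b), (g(b, a ⊗ (n ⊗ n)) ⊗ a) ⊗ g(a, a) ⊗ ((n ⊗ n) ⊗ a) ⊗ n)
  Work inside:  (g(b, a ⊗ (n ⊗ n)) ⊗ a) ⊗ g(a, a) ⊗ ((n ⊗ n) ⊗ a) ⊗ n
  Un-nest:  g(b, a ⊗ (n ⊗ n)) ⊗ a ⊗ g(a, a) ⊗ n ⊗ n ⊗ a ⊗ n
  Canonicalize subterm:  g(b, a ⊗ (n ⊗ n))  →  g(b, a)
  Units out:  drop n (×3)
  Order the arguments:  a ⊗ a ⊗ g(a, a) ⊗ g(b, a)
  Put back:  g(b ⊗ b ⊗ b ⊗ g(a, b), a ⊗ a ⊗ g(a, a) ⊗ g(b, a))

Answer: yes — both canonical forms are g(b ⊗ b ⊗ b ⊗ g(a, b), a ⊗ a ⊗ g(a, a) ⊗ g(b, a))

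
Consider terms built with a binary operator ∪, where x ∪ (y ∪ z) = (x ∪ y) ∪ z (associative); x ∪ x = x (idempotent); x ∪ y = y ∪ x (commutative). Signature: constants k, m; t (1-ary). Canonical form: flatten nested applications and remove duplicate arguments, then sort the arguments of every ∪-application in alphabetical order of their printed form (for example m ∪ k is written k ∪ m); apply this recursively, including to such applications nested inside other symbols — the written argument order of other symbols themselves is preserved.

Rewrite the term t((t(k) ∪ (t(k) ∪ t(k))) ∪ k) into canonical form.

Answer: t(k ∪ t(k))

Derivation:
Focus inside:  (t(k) ∪ (t(k) ∪ t(k))) ∪ k
Flatten:  t(k) ∪ t(k) ∪ t(k) ∪ k
Drop duplicates:  drop duplicate t(k), t(k)
Sort:  k ∪ t(k)
Rebuild:  t(k ∪ t(k))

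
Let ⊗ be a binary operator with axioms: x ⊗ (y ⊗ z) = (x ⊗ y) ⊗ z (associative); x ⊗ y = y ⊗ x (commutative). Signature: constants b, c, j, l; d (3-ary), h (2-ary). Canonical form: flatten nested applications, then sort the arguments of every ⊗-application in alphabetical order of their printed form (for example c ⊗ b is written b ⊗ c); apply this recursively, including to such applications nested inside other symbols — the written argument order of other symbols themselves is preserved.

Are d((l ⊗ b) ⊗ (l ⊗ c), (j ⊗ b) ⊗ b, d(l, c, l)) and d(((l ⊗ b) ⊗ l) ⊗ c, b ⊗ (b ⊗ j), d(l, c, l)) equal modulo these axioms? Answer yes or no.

Answer: yes — both canonical forms are d(b ⊗ c ⊗ l ⊗ l, b ⊗ b ⊗ j, d(l, c, l))

Derivation:
Left:  d((l ⊗ b) ⊗ (l ⊗ c), (j ⊗ b) ⊗ b, d(l, c, l))
  Descend into:  (l ⊗ b) ⊗ (l ⊗ c)
  Un-nest:  l ⊗ b ⊗ l ⊗ c
  Order the arguments:  b ⊗ c ⊗ l ⊗ l
  Reassemble:  d(b ⊗ c ⊗ l ⊗ l, b ⊗ b ⊗ j, d(l, c, l))
Right:  d(((l ⊗ b) ⊗ l) ⊗ c, b ⊗ (b ⊗ j), d(l, c, l))
  Descend into:  ((l ⊗ b) ⊗ l) ⊗ c
  Un-nest:  l ⊗ b ⊗ l ⊗ c
  Order the arguments:  b ⊗ c ⊗ l ⊗ l
  Put back:  d(b ⊗ c ⊗ l ⊗ l, b ⊗ b ⊗ j, d(l, c, l))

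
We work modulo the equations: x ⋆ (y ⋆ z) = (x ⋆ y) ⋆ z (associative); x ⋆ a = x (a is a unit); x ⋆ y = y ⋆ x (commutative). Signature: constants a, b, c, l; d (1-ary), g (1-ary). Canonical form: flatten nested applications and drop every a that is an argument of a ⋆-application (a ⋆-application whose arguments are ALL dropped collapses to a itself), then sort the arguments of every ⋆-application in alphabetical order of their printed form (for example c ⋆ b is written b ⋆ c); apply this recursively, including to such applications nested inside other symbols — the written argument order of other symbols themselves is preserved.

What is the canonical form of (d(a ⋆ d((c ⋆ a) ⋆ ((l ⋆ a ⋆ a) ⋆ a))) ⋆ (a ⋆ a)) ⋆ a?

Un-nest:  d(a ⋆ d((c ⋆ a) ⋆ ((l ⋆ a ⋆ a) ⋆ a))) ⋆ a ⋆ a ⋆ a
Canonicalize subterm:  d(a ⋆ d((c ⋆ a) ⋆ ((l ⋆ a ⋆ a) ⋆ a)))  →  d(d(c ⋆ l))
Units out:  drop a (×3)
Order the arguments:  d(d(c ⋆ l))

Answer: d(d(c ⋆ l))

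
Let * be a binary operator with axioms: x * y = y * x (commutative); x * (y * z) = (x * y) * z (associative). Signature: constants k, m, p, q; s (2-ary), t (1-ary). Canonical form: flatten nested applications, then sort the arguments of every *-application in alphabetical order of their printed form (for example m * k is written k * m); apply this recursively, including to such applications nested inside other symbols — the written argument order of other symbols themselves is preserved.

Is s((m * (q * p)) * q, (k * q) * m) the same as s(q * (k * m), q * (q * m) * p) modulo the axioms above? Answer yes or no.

Answer: no — s(m * p * q * q, k * m * q) vs s(k * m * q, m * p * q * q)

Derivation:
Left:  s((m * (q * p)) * q, (k * q) * m)
  Work inside:  (m * (q * p)) * q
  Un-nest:  m * q * p * q
  Order the arguments:  m * p * q * q
  Reassemble:  s(m * p * q * q, k * m * q)
Right:  s(q * (k * m), q * (q * m) * p)
  Focus inside:  q * (q * m) * p
  Flatten:  q * q * m * p
  Sort arguments:  m * p * q * q
  Reassemble:  s(k * m * q, m * p * q * q)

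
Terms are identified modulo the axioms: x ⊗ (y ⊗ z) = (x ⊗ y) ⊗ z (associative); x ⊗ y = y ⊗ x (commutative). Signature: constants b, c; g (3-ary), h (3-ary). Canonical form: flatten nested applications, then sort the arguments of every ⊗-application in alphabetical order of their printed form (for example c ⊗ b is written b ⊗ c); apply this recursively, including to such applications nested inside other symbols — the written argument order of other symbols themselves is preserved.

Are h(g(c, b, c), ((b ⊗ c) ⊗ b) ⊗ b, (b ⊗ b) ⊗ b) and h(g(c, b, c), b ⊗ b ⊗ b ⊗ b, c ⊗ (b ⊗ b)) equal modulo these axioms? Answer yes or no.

Left:  h(g(c, b, c), ((b ⊗ c) ⊗ b) ⊗ b, (b ⊗ b) ⊗ b)
  Work inside:  ((b ⊗ c) ⊗ b) ⊗ b
  Merge nested applications:  b ⊗ c ⊗ b ⊗ b
  Order the arguments:  b ⊗ b ⊗ b ⊗ c
  Rebuild:  h(g(c, b, c), b ⊗ b ⊗ b ⊗ c, b ⊗ b ⊗ b)
Right:  h(g(c, b, c), b ⊗ b ⊗ b ⊗ b, c ⊗ (b ⊗ b))
  Focus inside:  c ⊗ (b ⊗ b)
  Flatten:  c ⊗ b ⊗ b
  Sort:  b ⊗ b ⊗ c
  Rebuild:  h(g(c, b, c), b ⊗ b ⊗ b ⊗ b, b ⊗ b ⊗ c)

Answer: no — h(g(c, b, c), b ⊗ b ⊗ b ⊗ c, b ⊗ b ⊗ b) vs h(g(c, b, c), b ⊗ b ⊗ b ⊗ b, b ⊗ b ⊗ c)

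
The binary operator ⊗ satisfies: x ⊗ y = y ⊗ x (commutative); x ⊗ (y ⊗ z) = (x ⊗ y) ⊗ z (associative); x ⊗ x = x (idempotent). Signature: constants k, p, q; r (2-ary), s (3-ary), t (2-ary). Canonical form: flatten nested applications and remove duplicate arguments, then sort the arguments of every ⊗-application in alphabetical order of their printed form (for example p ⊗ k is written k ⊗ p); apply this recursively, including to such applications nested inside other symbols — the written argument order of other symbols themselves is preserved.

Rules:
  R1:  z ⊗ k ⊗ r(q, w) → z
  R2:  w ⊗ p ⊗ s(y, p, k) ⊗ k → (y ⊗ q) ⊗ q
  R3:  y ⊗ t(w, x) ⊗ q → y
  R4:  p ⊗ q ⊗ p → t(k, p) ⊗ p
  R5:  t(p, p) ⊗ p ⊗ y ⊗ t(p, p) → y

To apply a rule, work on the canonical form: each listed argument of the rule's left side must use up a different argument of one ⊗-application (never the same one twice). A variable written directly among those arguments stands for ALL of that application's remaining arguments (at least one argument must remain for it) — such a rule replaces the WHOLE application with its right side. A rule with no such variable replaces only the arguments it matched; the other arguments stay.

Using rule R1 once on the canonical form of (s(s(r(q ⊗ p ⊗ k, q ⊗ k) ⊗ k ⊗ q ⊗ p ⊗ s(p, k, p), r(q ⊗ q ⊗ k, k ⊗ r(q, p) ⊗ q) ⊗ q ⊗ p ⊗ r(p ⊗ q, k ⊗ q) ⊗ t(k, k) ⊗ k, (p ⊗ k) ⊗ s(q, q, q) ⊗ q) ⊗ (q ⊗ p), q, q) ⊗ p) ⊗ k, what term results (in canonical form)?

Canonical form:  k ⊗ p ⊗ s(p ⊗ q ⊗ s(k ⊗ p ⊗ q ⊗ r(k ⊗ p ⊗ q, k ⊗ q) ⊗ s(p, k, p), k ⊗ p ⊗ q ⊗ r(k ⊗ q, k ⊗ q ⊗ r(q, p)) ⊗ r(p ⊗ q, k ⊗ q) ⊗ t(k, k), k ⊗ p ⊗ q ⊗ s(q, q, q)), q, q)
Apply R1:  consuming k, r(q, p);  w := p, z := q
The variable takes the whole remainder — replace the entire application.
Result:  k ⊗ p ⊗ s(p ⊗ q ⊗ s(k ⊗ p ⊗ q ⊗ r(k ⊗ p ⊗ q, k ⊗ q) ⊗ s(p, k, p), k ⊗ p ⊗ q ⊗ r(k ⊗ q, q) ⊗ r(p ⊗ q, k ⊗ q) ⊗ t(k, k), k ⊗ p ⊗ q ⊗ s(q, q, q)), q, q)

Answer: k ⊗ p ⊗ s(p ⊗ q ⊗ s(k ⊗ p ⊗ q ⊗ r(k ⊗ p ⊗ q, k ⊗ q) ⊗ s(p, k, p), k ⊗ p ⊗ q ⊗ r(k ⊗ q, q) ⊗ r(p ⊗ q, k ⊗ q) ⊗ t(k, k), k ⊗ p ⊗ q ⊗ s(q, q, q)), q, q)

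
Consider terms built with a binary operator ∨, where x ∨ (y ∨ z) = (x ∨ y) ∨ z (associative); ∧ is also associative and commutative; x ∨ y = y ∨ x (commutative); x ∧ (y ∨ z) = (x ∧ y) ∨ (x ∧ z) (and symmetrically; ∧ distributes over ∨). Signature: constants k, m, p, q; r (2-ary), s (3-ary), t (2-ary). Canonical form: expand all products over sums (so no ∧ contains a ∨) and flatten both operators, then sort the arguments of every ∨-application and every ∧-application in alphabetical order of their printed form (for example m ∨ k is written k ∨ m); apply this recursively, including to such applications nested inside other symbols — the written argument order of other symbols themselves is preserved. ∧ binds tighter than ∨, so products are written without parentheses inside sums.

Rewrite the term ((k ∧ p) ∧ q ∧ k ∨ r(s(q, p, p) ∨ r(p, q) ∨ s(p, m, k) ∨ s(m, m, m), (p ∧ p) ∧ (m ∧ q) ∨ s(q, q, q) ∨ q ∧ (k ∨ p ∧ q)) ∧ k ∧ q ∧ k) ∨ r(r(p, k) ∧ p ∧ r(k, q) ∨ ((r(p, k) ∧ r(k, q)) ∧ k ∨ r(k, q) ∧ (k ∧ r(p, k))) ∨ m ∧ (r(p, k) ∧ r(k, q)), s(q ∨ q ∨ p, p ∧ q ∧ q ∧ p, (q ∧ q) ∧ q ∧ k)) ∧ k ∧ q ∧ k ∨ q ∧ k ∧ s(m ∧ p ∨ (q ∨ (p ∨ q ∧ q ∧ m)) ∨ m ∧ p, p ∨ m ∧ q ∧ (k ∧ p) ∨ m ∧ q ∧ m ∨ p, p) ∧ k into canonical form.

Expand:  k ∧ k ∧ p ∧ q ∨ k ∧ k ∧ q ∧ r(r(p, q) ∨ s(m, m, m) ∨ s(p, m, k) ∨ s(q, p, p), k ∧ q ∨ m ∧ p ∧ p ∧ q ∨ p ∧ q ∧ q ∨ s(q, q, q)) ∨ k ∧ k ∧ q ∧ r(k ∧ r(k, q) ∧ r(p, k) ∨ k ∧ r(k, q) ∧ r(p, k) ∨ m ∧ r(k, q) ∧ r(p, k) ∨ p ∧ r(k, q) ∧ r(p, k), s(p ∨ q ∨ q, p ∧ p ∧ q ∧ q, k ∧ q ∧ q ∧ q)) ∨ k ∧ k ∧ q ∧ s(m ∧ p ∨ m ∧ p ∨ m ∧ q ∧ q ∨ p ∨ q, k ∧ m ∧ p ∧ q ∨ m ∧ m ∧ q ∨ p ∨ p, p)
Sort arguments:  k ∧ k ∧ p ∧ q ∨ k ∧ k ∧ q ∧ r(k ∧ r(k, q) ∧ r(p, k) ∨ k ∧ r(k, q) ∧ r(p, k) ∨ m ∧ r(k, q) ∧ r(p, k) ∨ p ∧ r(k, q) ∧ r(p, k), s(p ∨ q ∨ q, p ∧ p ∧ q ∧ q, k ∧ q ∧ q ∧ q)) ∨ k ∧ k ∧ q ∧ r(r(p, q) ∨ s(m, m, m) ∨ s(p, m, k) ∨ s(q, p, p), k ∧ q ∨ m ∧ p ∧ p ∧ q ∨ p ∧ q ∧ q ∨ s(q, q, q)) ∨ k ∧ k ∧ q ∧ s(m ∧ p ∨ m ∧ p ∨ m ∧ q ∧ q ∨ p ∨ q, k ∧ m ∧ p ∧ q ∨ m ∧ m ∧ q ∨ p ∨ p, p)

Answer: k ∧ k ∧ p ∧ q ∨ k ∧ k ∧ q ∧ r(k ∧ r(k, q) ∧ r(p, k) ∨ k ∧ r(k, q) ∧ r(p, k) ∨ m ∧ r(k, q) ∧ r(p, k) ∨ p ∧ r(k, q) ∧ r(p, k), s(p ∨ q ∨ q, p ∧ p ∧ q ∧ q, k ∧ q ∧ q ∧ q)) ∨ k ∧ k ∧ q ∧ r(r(p, q) ∨ s(m, m, m) ∨ s(p, m, k) ∨ s(q, p, p), k ∧ q ∨ m ∧ p ∧ p ∧ q ∨ p ∧ q ∧ q ∨ s(q, q, q)) ∨ k ∧ k ∧ q ∧ s(m ∧ p ∨ m ∧ p ∨ m ∧ q ∧ q ∨ p ∨ q, k ∧ m ∧ p ∧ q ∨ m ∧ m ∧ q ∨ p ∨ p, p)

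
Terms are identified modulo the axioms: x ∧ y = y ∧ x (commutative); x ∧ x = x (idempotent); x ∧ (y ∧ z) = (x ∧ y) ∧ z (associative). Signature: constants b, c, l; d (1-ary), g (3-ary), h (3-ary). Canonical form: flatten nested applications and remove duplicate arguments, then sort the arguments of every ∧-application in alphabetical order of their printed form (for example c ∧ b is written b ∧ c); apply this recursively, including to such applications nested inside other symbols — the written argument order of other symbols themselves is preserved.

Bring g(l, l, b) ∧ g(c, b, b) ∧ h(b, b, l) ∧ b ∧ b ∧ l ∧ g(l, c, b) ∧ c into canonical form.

Answer: b ∧ c ∧ g(c, b, b) ∧ g(l, c, b) ∧ g(l, l, b) ∧ h(b, b, l) ∧ l

Derivation:
Idempotence:  drop duplicate b
Order the arguments:  b ∧ c ∧ g(c, b, b) ∧ g(l, c, b) ∧ g(l, l, b) ∧ h(b, b, l) ∧ l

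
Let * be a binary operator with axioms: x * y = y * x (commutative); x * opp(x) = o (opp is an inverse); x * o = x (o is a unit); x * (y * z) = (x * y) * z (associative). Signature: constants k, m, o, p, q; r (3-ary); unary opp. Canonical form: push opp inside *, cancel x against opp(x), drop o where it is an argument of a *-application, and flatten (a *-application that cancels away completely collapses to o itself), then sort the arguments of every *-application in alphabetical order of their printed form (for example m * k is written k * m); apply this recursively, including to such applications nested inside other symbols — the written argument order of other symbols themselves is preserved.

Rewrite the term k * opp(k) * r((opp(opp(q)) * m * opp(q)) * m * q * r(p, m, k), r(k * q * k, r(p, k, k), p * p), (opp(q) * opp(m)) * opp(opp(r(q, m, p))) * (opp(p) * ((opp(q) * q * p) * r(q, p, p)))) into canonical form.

Push opp inside:  distribute opp over * and collapse double opp
Cancel:  k cancels
Collect terms:  r(m * m * q * r(p, m, k), r(k * k * q, r(p, k, k), p * p), opp(m) * opp(q) * r(q, m, p) * r(q, p, p))

Answer: r(m * m * q * r(p, m, k), r(k * k * q, r(p, k, k), p * p), opp(m) * opp(q) * r(q, m, p) * r(q, p, p))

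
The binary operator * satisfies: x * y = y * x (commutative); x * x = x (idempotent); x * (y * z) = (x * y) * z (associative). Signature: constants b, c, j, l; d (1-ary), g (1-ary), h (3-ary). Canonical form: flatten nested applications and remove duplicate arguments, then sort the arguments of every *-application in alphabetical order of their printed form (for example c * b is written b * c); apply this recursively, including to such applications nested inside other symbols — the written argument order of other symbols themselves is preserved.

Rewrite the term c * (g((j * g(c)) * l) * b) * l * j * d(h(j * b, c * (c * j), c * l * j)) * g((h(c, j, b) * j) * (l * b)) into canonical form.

Flatten:  c * g((j * g(c)) * l) * b * l * j * d(h(j * b, c * (c * j), c * l * j)) * g((h(c, j, b) * j) * (l * b))
Inside:  g((j * g(c)) * l)  →  g(g(c) * j * l)
Canonicalize subterm:  d(h(j * b, c * (c * j), c * l * j))  →  d(h(b * j, c * j, c * j * l))
Inside:  g((h(c, j, b) * j) * (l * b))  →  g(b * h(c, j, b) * j * l)
Sort arguments:  b * c * d(h(b * j, c * j, c * j * l)) * g(b * h(c, j, b) * j * l) * g(g(c) * j * l) * j * l

Answer: b * c * d(h(b * j, c * j, c * j * l)) * g(b * h(c, j, b) * j * l) * g(g(c) * j * l) * j * l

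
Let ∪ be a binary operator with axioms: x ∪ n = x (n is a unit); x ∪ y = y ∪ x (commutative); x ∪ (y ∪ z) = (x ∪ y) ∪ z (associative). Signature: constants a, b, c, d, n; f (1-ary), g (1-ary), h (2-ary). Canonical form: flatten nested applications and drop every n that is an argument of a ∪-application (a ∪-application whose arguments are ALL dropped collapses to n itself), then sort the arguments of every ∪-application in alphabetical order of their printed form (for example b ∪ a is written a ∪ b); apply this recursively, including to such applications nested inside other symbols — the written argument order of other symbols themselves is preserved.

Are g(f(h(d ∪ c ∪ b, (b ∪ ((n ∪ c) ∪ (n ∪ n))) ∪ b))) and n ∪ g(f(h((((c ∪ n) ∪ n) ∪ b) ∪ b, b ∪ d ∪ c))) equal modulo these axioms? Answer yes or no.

Left:  g(f(h(d ∪ c ∪ b, (b ∪ ((n ∪ c) ∪ (n ∪ n))) ∪ b)))
  Work inside:  (b ∪ ((n ∪ c) ∪ (n ∪ n))) ∪ b
  Merge nested applications:  b ∪ n ∪ c ∪ n ∪ n ∪ b
  Units out:  drop n (×3)
  Sort arguments:  b ∪ b ∪ c
  Rebuild:  g(f(h(b ∪ c ∪ d, b ∪ b ∪ c)))
Right:  n ∪ g(f(h((((c ∪ n) ∪ n) ∪ b) ∪ b, b ∪ d ∪ c)))
  Canonicalize subterm:  g(f(h((((c ∪ n) ∪ n) ∪ b) ∪ b, b ∪ d ∪ c)))  →  g(f(h(b ∪ b ∪ c, b ∪ c ∪ d)))
  Unit:  drop n
  Order the arguments:  g(f(h(b ∪ b ∪ c, b ∪ c ∪ d)))

Answer: no — g(f(h(b ∪ c ∪ d, b ∪ b ∪ c))) vs g(f(h(b ∪ b ∪ c, b ∪ c ∪ d)))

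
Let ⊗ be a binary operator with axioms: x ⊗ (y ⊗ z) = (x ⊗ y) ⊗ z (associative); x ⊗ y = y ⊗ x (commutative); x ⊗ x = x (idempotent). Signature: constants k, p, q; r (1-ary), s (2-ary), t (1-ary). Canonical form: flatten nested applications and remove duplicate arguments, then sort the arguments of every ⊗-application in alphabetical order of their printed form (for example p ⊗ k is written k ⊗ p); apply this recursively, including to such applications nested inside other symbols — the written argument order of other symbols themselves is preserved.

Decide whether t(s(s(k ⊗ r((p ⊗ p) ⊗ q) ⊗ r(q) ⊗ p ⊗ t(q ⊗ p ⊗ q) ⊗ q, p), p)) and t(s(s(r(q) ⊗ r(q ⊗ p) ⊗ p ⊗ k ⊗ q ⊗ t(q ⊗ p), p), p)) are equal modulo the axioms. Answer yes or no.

Answer: yes — both canonical forms are t(s(s(k ⊗ p ⊗ q ⊗ r(p ⊗ q) ⊗ r(q) ⊗ t(p ⊗ q), p), p))

Derivation:
Left:  t(s(s(k ⊗ r((p ⊗ p) ⊗ q) ⊗ r(q) ⊗ p ⊗ t(q ⊗ p ⊗ q) ⊗ q, p), p))
  Descend into:  k ⊗ r((p ⊗ p) ⊗ q) ⊗ r(q) ⊗ p ⊗ t(q ⊗ p ⊗ q) ⊗ q
  Inside:  r((p ⊗ p) ⊗ q)  →  r(p ⊗ q)
  Simplify inside:  t(q ⊗ p ⊗ q)  →  t(p ⊗ q)
  Sort:  k ⊗ p ⊗ q ⊗ r(p ⊗ q) ⊗ r(q) ⊗ t(p ⊗ q)
  Reassemble:  t(s(s(k ⊗ p ⊗ q ⊗ r(p ⊗ q) ⊗ r(q) ⊗ t(p ⊗ q), p), p))
Right:  t(s(s(r(q) ⊗ r(q ⊗ p) ⊗ p ⊗ k ⊗ q ⊗ t(q ⊗ p), p), p))
  Descend into:  r(q) ⊗ r(q ⊗ p) ⊗ p ⊗ k ⊗ q ⊗ t(q ⊗ p)
  Simplify inside:  r(q ⊗ p)  →  r(p ⊗ q)
  Simplify inside:  t(q ⊗ p)  →  t(p ⊗ q)
  Sort:  k ⊗ p ⊗ q ⊗ r(p ⊗ q) ⊗ r(q) ⊗ t(p ⊗ q)
  Put back:  t(s(s(k ⊗ p ⊗ q ⊗ r(p ⊗ q) ⊗ r(q) ⊗ t(p ⊗ q), p), p))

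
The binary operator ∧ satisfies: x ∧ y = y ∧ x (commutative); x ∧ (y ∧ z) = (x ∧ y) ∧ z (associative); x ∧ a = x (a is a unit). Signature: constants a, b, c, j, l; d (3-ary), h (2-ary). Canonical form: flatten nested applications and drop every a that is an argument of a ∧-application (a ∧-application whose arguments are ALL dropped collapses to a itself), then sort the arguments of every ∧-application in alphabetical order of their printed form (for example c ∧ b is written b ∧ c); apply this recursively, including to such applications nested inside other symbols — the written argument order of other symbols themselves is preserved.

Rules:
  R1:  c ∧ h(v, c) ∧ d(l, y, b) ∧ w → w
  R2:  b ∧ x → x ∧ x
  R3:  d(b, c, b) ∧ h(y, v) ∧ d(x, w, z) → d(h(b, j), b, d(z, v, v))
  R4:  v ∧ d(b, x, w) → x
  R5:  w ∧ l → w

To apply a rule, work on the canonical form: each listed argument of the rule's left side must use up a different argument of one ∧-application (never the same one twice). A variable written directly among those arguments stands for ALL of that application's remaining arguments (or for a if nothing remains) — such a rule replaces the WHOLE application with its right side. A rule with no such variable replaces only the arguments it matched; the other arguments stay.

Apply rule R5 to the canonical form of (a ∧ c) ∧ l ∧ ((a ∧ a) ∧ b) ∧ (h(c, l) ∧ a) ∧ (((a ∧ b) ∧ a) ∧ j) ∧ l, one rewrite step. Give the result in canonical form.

Answer: b ∧ b ∧ c ∧ h(c, l) ∧ j ∧ l

Derivation:
Canonical form:  b ∧ b ∧ c ∧ h(c, l) ∧ j ∧ l ∧ l
R5 matches:  uses l;  w := b ∧ b ∧ c ∧ h(c, l) ∧ j ∧ l
The variable takes the whole remainder — replace the entire application.
Result:  b ∧ b ∧ c ∧ h(c, l) ∧ j ∧ l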